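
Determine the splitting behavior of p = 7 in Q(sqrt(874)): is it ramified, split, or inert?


K = Q(sqrt(874)). Since d mod 4 = 2, disc(K) = 3496.
Check p | disc: 3496 mod 7 = 3.
p does not divide disc. Compute Legendre symbol (d/p):
6^((7-1)/2) mod 7 = -1
(d/p) = -1, so p is inert: (p) stays prime with e=1, f=2, g=1.
Therefore p is inert.

inert


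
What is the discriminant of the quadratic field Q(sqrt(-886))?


For K = Q(sqrt(d)) with d squarefree: disc(K) = d if d = 1 mod 4, and disc(K) = 4d if d = 2 or 3 mod 4.
Here d = -886, and d mod 4 = 2.
d = 2 mod 4, not 1 (O_K = Z[sqrt(d)]), so disc(K) = 4d = 4 * (-886) = -3544

-3544


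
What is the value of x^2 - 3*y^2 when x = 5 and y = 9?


x^2 - d*y^2
= 5^2 - 3*9^2
= 25 - 243
= -218

-218


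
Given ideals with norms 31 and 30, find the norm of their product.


N(IJ) = N(I) * N(J)
= 31 * 30
= 930

930


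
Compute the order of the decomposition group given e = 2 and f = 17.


|D_P| = e * f
= 2 * 17
= 34

34


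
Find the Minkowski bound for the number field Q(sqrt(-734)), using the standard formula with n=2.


d = -734, d mod 4 = 2, so disc(K) = 4d = -2936; |disc(K)| = 2936
Imaginary quadratic field, so n = 2, s = r2 = 1, r1 = 0
M = (n!/n^n) * (4/pi)^s * sqrt(|disc(K)|) = (2!/2^2) * (4/pi)^1 * sqrt(2936)
= 0.5 * 1.273240 * 54.184869
= 34.4952

34.4952


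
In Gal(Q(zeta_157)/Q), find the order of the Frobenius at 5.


The Frobenius at p in Gal(Q(zeta_n)/Q) = (Z/nZ)* is the class of p, so its order is ord_157(5), the smallest k >= 1 with 5^k = 1 mod 157.
n = 157 = 157, phi(157) = 156; the order divides phi(n).
Divisors of 156: 1, 2, 3, 4, 6, 12, 13, 26, 39, 52, 78, 156
Repeated squaring mod 157: 5^1 = 5, 5^2 = 25, 5^4 = 154, 5^8 = 9, 5^16 = 81, 5^32 = 124, 5^64 = 147, 5^128 = 100
Test divisors in increasing order:
  k=1: 5^1 = 5 mod 157
  k=2: 5^2 = 25 mod 157
  k=3: 5^3 = 25 * 5 = 125 mod 157
  k=4: 5^4 = 154 mod 157
  k=6: 5^6 = 154 * 25 = 82 mod 157
  k=12: 5^12 = 9 * 154 = 130 mod 157
  k=13: 5^13 = 9 * 154 * 5 = 22 mod 157
  k=26: 5^26 = 81 * 9 * 25 = 13 mod 157
  k=39: 5^39 = 124 * 154 * 25 * 5 = 129 mod 157
  k=52: 5^52 = 124 * 81 * 154 = 12 mod 157
  k=78: 5^78 = 147 * 9 * 154 * 25 = 156 mod 157
  k=156: 5^156 = 100 * 81 * 9 * 154 = 1 mod 157  <- first divisor giving 1
Order = 156

156


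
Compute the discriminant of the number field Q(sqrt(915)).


For K = Q(sqrt(d)) with d squarefree: disc(K) = d if d = 1 mod 4, and disc(K) = 4d if d = 2 or 3 mod 4.
Here d = 915, and d mod 4 = 3.
d = 3 mod 4, not 1 (O_K = Z[sqrt(d)]), so disc(K) = 4d = 4 * (915) = 3660

3660


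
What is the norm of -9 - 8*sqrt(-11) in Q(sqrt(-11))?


N(a + b*sqrt(d)) = a^2 - d*b^2
= (-9)^2 - (-11)*(-8)^2
= 81 + 704
= 785

785


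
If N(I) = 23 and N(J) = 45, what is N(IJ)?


N(IJ) = N(I) * N(J)
= 23 * 45
= 1035

1035


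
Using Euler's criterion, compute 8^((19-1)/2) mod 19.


p = 19 is prime and the exponent is (p-1)/2 = 9, so by Euler's criterion 8^9 = (8/19) = +1 or -1 mod 19.
Compute by square-and-multiply:
  9 = 8 + 1 (binary 1001)
  Repeated squaring mod 19: 8^1 = 8, 8^2 = 7, 8^4 = 11, 8^8 = 7
  8^9 = 8^8 * 8^1 = 7 * 8 mod 19
    7 * 8 = 56 = 18 mod 19
  8^9 = 18 mod 19
Result 18 = p - 1 = -1 mod 19: 8 is a quadratic non-residue mod 19. As a residue in [0, p-1] the value is 18.
8^9 mod 19 = 18

18


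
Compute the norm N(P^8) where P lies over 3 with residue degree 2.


N(P^a) = p^(a*f)
= 3^(8*2)
= 3^16
= 43046721

43046721


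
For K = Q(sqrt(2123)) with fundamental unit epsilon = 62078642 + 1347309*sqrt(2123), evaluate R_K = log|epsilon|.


epsilon = 62078642 + 1347309*sqrt(2123)
= 1.2416e+08
R = ln(1.2416e+08)
= 18.6371

18.6371


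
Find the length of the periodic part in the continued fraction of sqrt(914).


Run the CF algorithm for sqrt(914).
a_0 = floor(sqrt(914)) = 30; set m_0=0, q_0=1.
Recurrence: m' = q*a - m,  q' = (d - m'^2)/q,  a' = floor((a_0 + m')/q').
  step 1: m=30, q=14, a=4
  step 2: m=26, q=17, a=3
  step 3: m=25, q=17, a=3
  step 4: m=26, q=14, a=4
  step 5: m=30, q=1, a=60
a_5 = 2*a_0 = 60, so the period closes here.
sqrt(914) = [30; 4, 3, 3, 4, 60]
Period length = 5

5


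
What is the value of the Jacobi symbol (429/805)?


Compute (429/805) via quadratic reciprocity:
  reciprocity: (429/805) -> +(805/429)
  reduce: (376/429)
  pull out 2: (2/429) = -1  (since 429 mod 8 = 5)
  pull out 2: (2/429) = -1  (since 429 mod 8 = 5)
  pull out 2: (2/429) = -1  (since 429 mod 8 = 5)
  reciprocity: (47/429) -> +(429/47)
  reduce: (6/47)
  pull out 2: (2/47) = +1  (since 47 mod 8 = 7)
  reciprocity: (3/47) -> -(47/3)
  reduce: (2/3)
  pull out 2: (2/3) = -1  (since 3 mod 8 = 3)
  (1/3) = 1
Product of signs = -1

-1


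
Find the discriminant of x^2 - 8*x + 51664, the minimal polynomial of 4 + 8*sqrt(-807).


The element 4 + 8*sqrt(-807) has minimal polynomial:
x^2 - 8*x + 51664
Discriminant = (-8)^2 - 4*(51664)
= 64 - 206656
= -206592

-206592


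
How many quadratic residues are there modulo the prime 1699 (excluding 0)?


For prime p, the number of non-zero quadratic residues is (p-1)/2.
= (1699-1)/2
= 849

849


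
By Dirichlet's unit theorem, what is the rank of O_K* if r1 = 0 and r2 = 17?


By Dirichlet's unit theorem:
rank = r1 + r2 - 1
= 0 + 17 - 1
= 16

16


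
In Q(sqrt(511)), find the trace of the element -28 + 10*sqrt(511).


Tr(a + b*sqrt(d)) = (a + b*sqrt(d)) + (a - b*sqrt(d)) = 2a
= 2 * (-28)
= -56

-56


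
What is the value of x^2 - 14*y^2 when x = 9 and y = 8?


x^2 - d*y^2
= 9^2 - 14*8^2
= 81 - 896
= -815

-815


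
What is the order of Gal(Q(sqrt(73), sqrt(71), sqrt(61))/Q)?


The 3 square roots of distinct primes are multiplicatively independent over Q,
so [K:Q] = 2^3 and Gal(K/Q) is isomorphic to (Z/2Z)^3.
|Gal| = 2^3 = 8

8


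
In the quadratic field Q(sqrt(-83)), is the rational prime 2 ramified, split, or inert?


K = Q(sqrt(-83)). Since d mod 4 = 1, disc(K) = -83.
Check p | disc: -83 mod 2 = 1.
p=2 does not divide disc (d is 1 mod 4). 2 splits iff d = 1 mod 8.
d mod 8 = 5, so (d/2) = -1.
(d/p) = -1, so p is inert: (p) stays prime with e=1, f=2, g=1.
Therefore p is inert.

inert


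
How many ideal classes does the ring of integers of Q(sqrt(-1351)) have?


K = Q(sqrt(-1351)). d mod 4 = 1, so D = disc(K) = d = -1351
h(K) equals the number of primitive reduced positive-definite forms (a, b, c) = a*x^2 + b*x*y + c*y^2 with b^2 - 4ac = D,
where reduced means |b| <= a <= c, with b >= 0 whenever |b| = a or a = c, and primitive means gcd(a, b, c) = 1.
Reduced forces 3a^2 <= |D| = 1351, so 1 <= a <= 21; b must have the parity of D, and c = (b^2 - D)/(4a) must be an integer >= a.
Enumerate a = 1..21, b in [-a, a]:
  a=1: (1, 1, 338)  [1]
  a=2: (2, -1, 169), (2, 1, 169)  [2]
  a=3: none
  a=4: (4, -3, 85), (4, 3, 85)  [2]
  a=5: (5, -3, 68), (5, 3, 68)  [2]
  a=6: none
  a=7: (7, 7, 50)  [1]
  a=8: (8, -5, 43), (8, 5, 43)  [2]
  a=9: none
  a=10: (10, -7, 35), (10, -3, 34), (10, 3, 34), (10, 7, 35)  [4]
  a=11..12: none
  a=13: (13, -1, 26), (13, 1, 26)  [2]
  a=14: (14, -7, 25), (14, 7, 25)  [2]
  a=15: none
  a=16: (16, -11, 23), (16, 11, 23)  [2]
  a=17: (17, -3, 20), (17, 3, 20)  [2]
  a=18: none
  a=19: (19, -13, 20), (19, 13, 20)  [2]
  a=20..21: none
Total reduced forms: 1 + 2 + 2 + 2 + 1 + 2 + 4 + 2 + 2 + 2 + 2 + 2 = 24
h = 24

24


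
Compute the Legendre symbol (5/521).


p = 521 is prime, so compute (5/521) with the reciprocity algorithm (Jacobi-symbol steps: pull out 2s via (2/n), flip via reciprocity, reduce):
  reciprocity: (5/521) -> +(521/5)
  reduce: (1/5)
  (1/5) = 1
Product of signs = 1
(5/521) = 1

1


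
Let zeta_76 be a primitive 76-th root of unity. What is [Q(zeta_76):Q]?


The degree equals Euler's totient phi(76).
76 = 2^2 * 19
phi(76) = 36

36


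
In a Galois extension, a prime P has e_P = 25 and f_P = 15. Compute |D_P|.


|D_P| = e * f
= 25 * 15
= 375

375


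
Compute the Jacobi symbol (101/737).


Compute (101/737) via quadratic reciprocity:
  reciprocity: (101/737) -> +(737/101)
  reduce: (30/101)
  pull out 2: (2/101) = -1  (since 101 mod 8 = 5)
  reciprocity: (15/101) -> +(101/15)
  reduce: (11/15)
  reciprocity: (11/15) -> -(15/11)
  reduce: (4/11)
  pull out 2: (2/11) = -1  (since 11 mod 8 = 3)
  pull out 2: (2/11) = -1  (since 11 mod 8 = 3)
  (1/11) = 1
Product of signs = 1

1


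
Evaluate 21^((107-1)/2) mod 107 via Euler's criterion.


p = 107 is prime and the exponent is (p-1)/2 = 53, so by Euler's criterion 21^53 = (21/107) = +1 or -1 mod 107.
Compute by square-and-multiply:
  53 = 32 + 16 + 4 + 1 (binary 110101)
  Repeated squaring mod 107: 21^1 = 21, 21^2 = 13, 21^4 = 62, 21^8 = 99, 21^16 = 64, 21^32 = 30
  21^53 = 21^32 * 21^16 * 21^4 * 21^1 = 30 * 64 * 62 * 21 mod 107
    30 * 64 = 1920 = 101 mod 107
    101 * 62 = 6262 = 56 mod 107
    56 * 21 = 1176 = 106 mod 107
  21^53 = 106 mod 107
Result 106 = p - 1 = -1 mod 107: 21 is a quadratic non-residue mod 107. As a residue in [0, p-1] the value is 106.
21^53 mod 107 = 106

106


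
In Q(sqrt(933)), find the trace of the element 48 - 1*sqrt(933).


Tr(a + b*sqrt(d)) = (a + b*sqrt(d)) + (a - b*sqrt(d)) = 2a
= 2 * (48)
= 96

96


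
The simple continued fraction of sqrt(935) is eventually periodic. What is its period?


Run the CF algorithm for sqrt(935).
a_0 = floor(sqrt(935)) = 30; set m_0=0, q_0=1.
Recurrence: m' = q*a - m,  q' = (d - m'^2)/q,  a' = floor((a_0 + m')/q').
  step 1: m=30, q=35, a=1
  step 2: m=5, q=26, a=1
  step 3: m=21, q=19, a=2
  step 4: m=17, q=34, a=1
  step 5: m=17, q=19, a=2
  step 6: m=21, q=26, a=1
  step 7: m=5, q=35, a=1
  step 8: m=30, q=1, a=60
a_8 = 2*a_0 = 60, so the period closes here.
sqrt(935) = [30; 1, 1, 2, 1, 2, 1, 1, 60]
Period length = 8

8


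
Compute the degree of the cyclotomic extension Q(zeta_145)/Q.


The degree equals Euler's totient phi(145).
145 = 5 * 29
phi(145) = 112

112


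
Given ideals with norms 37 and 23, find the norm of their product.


N(IJ) = N(I) * N(J)
= 37 * 23
= 851

851


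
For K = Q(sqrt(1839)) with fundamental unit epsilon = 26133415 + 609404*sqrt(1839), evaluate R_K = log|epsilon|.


epsilon = 26133415 + 609404*sqrt(1839)
= 5.2267e+07
R = ln(5.2267e+07)
= 17.7719

17.7719


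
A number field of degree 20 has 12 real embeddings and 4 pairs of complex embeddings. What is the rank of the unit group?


By Dirichlet's unit theorem:
rank = r1 + r2 - 1
= 12 + 4 - 1
= 15

15


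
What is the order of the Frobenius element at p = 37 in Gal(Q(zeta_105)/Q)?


The Frobenius at p in Gal(Q(zeta_n)/Q) = (Z/nZ)* is the class of p, so its order is ord_105(37), the smallest k >= 1 with 37^k = 1 mod 105.
n = 105 = 3 * 5 * 7, phi(105) = 48; the order divides phi(n).
Divisors of 48: 1, 2, 3, 4, 6, 8, 12, 16, 24, 48
Repeated squaring mod 105: 37^1 = 37, 37^2 = 4, 37^4 = 16, 37^8 = 46, 37^16 = 16, 37^32 = 46
Test divisors in increasing order:
  k=1: 37^1 = 37 mod 105
  k=2: 37^2 = 4 mod 105
  k=3: 37^3 = 4 * 37 = 43 mod 105
  k=4: 37^4 = 16 mod 105
  k=6: 37^6 = 16 * 4 = 64 mod 105
  k=8: 37^8 = 46 mod 105
  k=12: 37^12 = 46 * 16 = 1 mod 105  <- first divisor giving 1
Order = 12

12


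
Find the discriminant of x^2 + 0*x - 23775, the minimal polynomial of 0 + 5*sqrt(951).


The element 0 + 5*sqrt(951) has minimal polynomial:
x^2 + 0*x - 23775
Discriminant = (0)^2 - 4*(-23775)
= 0 + 95100
= 95100

95100


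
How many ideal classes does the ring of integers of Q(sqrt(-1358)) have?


K = Q(sqrt(-1358)). d mod 4 = 2, so D = disc(K) = 4d = -5432
h(K) equals the number of primitive reduced positive-definite forms (a, b, c) = a*x^2 + b*x*y + c*y^2 with b^2 - 4ac = D,
where reduced means |b| <= a <= c, with b >= 0 whenever |b| = a or a = c, and primitive means gcd(a, b, c) = 1.
Reduced forces 3a^2 <= |D| = 5432, so 1 <= a <= 42; b must have the parity of D, and c = (b^2 - D)/(4a) must be an integer >= a.
Enumerate a = 1..42, b in [-a, a]:
  a=1: (1, 0, 1358)  [1]
  a=2: (2, 0, 679)  [1]
  a=3: (3, -2, 453), (3, 2, 453)  [2]
  a=4..5: none
  a=6: (6, -4, 227), (6, 4, 227)  [2]
  a=7: (7, 0, 194)  [1]
  a=8: none
  a=9: (9, -2, 151), (9, 2, 151)  [2]
  a=10..13: none
  a=14: (14, 0, 97)  [1]
  a=15..16: none
  a=17: (17, -12, 82), (17, 12, 82)  [2]
  a=18: (18, -16, 79), (18, 16, 79)  [2]
  a=19..20: none
  a=21: (21, -14, 67), (21, 14, 67)  [2]
  a=22..26: none
  a=27: (27, -20, 54), (27, 20, 54)  [2]
  a=28: none
  a=29: (29, -22, 51), (29, 22, 51)  [2]
  a=30..33: none
  a=34: (34, -12, 41), (34, 12, 41)  [2]
  a=35..36: none
  a=37: (37, -28, 42), (37, 28, 42)  [2]
  a=38..42: none
Total reduced forms: 1 + 1 + 2 + 2 + 1 + 2 + 1 + 2 + 2 + 2 + 2 + 2 + 2 + 2 = 24
h = 24

24


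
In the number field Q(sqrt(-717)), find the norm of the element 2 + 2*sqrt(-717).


N(a + b*sqrt(d)) = a^2 - d*b^2
= (2)^2 - (-717)*(2)^2
= 4 + 2868
= 2872

2872


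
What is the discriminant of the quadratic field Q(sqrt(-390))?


For K = Q(sqrt(d)) with d squarefree: disc(K) = d if d = 1 mod 4, and disc(K) = 4d if d = 2 or 3 mod 4.
Here d = -390, and d mod 4 = 2.
d = 2 mod 4, not 1 (O_K = Z[sqrt(d)]), so disc(K) = 4d = 4 * (-390) = -1560

-1560


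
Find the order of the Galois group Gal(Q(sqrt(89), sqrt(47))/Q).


The 2 square roots of distinct primes are multiplicatively independent over Q,
so [K:Q] = 2^2 and Gal(K/Q) is isomorphic to (Z/2Z)^2.
|Gal| = 2^2 = 4

4


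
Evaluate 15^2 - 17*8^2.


x^2 - d*y^2
= 15^2 - 17*8^2
= 225 - 1088
= -863

-863


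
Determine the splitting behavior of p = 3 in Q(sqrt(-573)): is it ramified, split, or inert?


K = Q(sqrt(-573)). Since d mod 4 = 3, disc(K) = -2292.
Check p | disc: -2292 mod 3 = 0.
p divides disc, so p ramifies: (p) = P^2 with e=2, f=1, g=1.
Therefore p is ramified.

ramified


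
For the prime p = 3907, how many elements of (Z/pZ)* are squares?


For prime p, the number of non-zero quadratic residues is (p-1)/2.
= (3907-1)/2
= 1953

1953


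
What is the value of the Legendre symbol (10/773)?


p = 773 is prime, so compute (10/773) with the reciprocity algorithm (Jacobi-symbol steps: pull out 2s via (2/n), flip via reciprocity, reduce):
  pull out 2: (2/773) = -1  (since 773 mod 8 = 5)
  reciprocity: (5/773) -> +(773/5)
  reduce: (3/5)
  reciprocity: (3/5) -> +(5/3)
  reduce: (2/3)
  pull out 2: (2/3) = -1  (since 3 mod 8 = 3)
  (1/3) = 1
Product of signs = 1
(10/773) = 1

1


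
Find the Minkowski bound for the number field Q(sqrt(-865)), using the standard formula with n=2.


d = -865, d mod 4 = 3, so disc(K) = 4d = -3460; |disc(K)| = 3460
Imaginary quadratic field, so n = 2, s = r2 = 1, r1 = 0
M = (n!/n^n) * (4/pi)^s * sqrt(|disc(K)|) = (2!/2^2) * (4/pi)^1 * sqrt(3460)
= 0.5 * 1.273240 * 58.821765
= 37.4471

37.4471


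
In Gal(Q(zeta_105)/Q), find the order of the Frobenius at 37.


The Frobenius at p in Gal(Q(zeta_n)/Q) = (Z/nZ)* is the class of p, so its order is ord_105(37), the smallest k >= 1 with 37^k = 1 mod 105.
n = 105 = 3 * 5 * 7, phi(105) = 48; the order divides phi(n).
Divisors of 48: 1, 2, 3, 4, 6, 8, 12, 16, 24, 48
Repeated squaring mod 105: 37^1 = 37, 37^2 = 4, 37^4 = 16, 37^8 = 46, 37^16 = 16, 37^32 = 46
Test divisors in increasing order:
  k=1: 37^1 = 37 mod 105
  k=2: 37^2 = 4 mod 105
  k=3: 37^3 = 4 * 37 = 43 mod 105
  k=4: 37^4 = 16 mod 105
  k=6: 37^6 = 16 * 4 = 64 mod 105
  k=8: 37^8 = 46 mod 105
  k=12: 37^12 = 46 * 16 = 1 mod 105  <- first divisor giving 1
Order = 12

12


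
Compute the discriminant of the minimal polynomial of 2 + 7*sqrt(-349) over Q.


The element 2 + 7*sqrt(-349) has minimal polynomial:
x^2 - 4*x + 17105
Discriminant = (-4)^2 - 4*(17105)
= 16 - 68420
= -68404

-68404


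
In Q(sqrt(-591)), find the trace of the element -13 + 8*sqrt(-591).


Tr(a + b*sqrt(d)) = (a + b*sqrt(d)) + (a - b*sqrt(d)) = 2a
= 2 * (-13)
= -26

-26


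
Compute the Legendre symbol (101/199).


p = 199 is prime, so compute (101/199) with the reciprocity algorithm (Jacobi-symbol steps: pull out 2s via (2/n), flip via reciprocity, reduce):
  reciprocity: (101/199) -> +(199/101)
  reduce: (98/101)
  pull out 2: (2/101) = -1  (since 101 mod 8 = 5)
  reciprocity: (49/101) -> +(101/49)
  reduce: (3/49)
  reciprocity: (3/49) -> +(49/3)
  reduce: (1/3)
  (1/3) = 1
Product of signs = -1
(101/199) = -1

-1


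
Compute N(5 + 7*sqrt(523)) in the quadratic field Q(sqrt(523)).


N(a + b*sqrt(d)) = a^2 - d*b^2
= (5)^2 - (523)*(7)^2
= 25 - 25627
= -25602

-25602


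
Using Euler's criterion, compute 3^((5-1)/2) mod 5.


p = 5 is prime and the exponent is (p-1)/2 = 2, so by Euler's criterion 3^2 = (3/5) = +1 or -1 mod 5.
Compute by square-and-multiply:
  2 = 2 (binary 10)
  Repeated squaring mod 5: 3^1 = 3, 3^2 = 4
  3^2 = 4 mod 5
Result 4 = p - 1 = -1 mod 5: 3 is a quadratic non-residue mod 5. As a residue in [0, p-1] the value is 4.
3^2 mod 5 = 4

4


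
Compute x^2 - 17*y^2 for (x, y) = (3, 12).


x^2 - d*y^2
= 3^2 - 17*12^2
= 9 - 2448
= -2439

-2439


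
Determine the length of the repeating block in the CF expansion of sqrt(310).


Run the CF algorithm for sqrt(310).
a_0 = floor(sqrt(310)) = 17; set m_0=0, q_0=1.
Recurrence: m' = q*a - m,  q' = (d - m'^2)/q,  a' = floor((a_0 + m')/q').
  step 1: m=17, q=21, a=1
  step 2: m=4, q=14, a=1
  step 3: m=10, q=15, a=1
  step 4: m=5, q=19, a=1
  step 5: m=14, q=6, a=5
  step 6: m=16, q=9, a=3
  step 7: m=11, q=21, a=1
  step 8: m=10, q=10, a=2
  step 9: m=10, q=21, a=1
  step 10: m=11, q=9, a=3
  step 11: m=16, q=6, a=5
  step 12: m=14, q=19, a=1
  step 13: m=5, q=15, a=1
  step 14: m=10, q=14, a=1
  step 15: m=4, q=21, a=1
  step 16: m=17, q=1, a=34
a_16 = 2*a_0 = 34, so the period closes here.
sqrt(310) = [17; 1, 1, 1, 1, 5, 3, 1, 2, 1, 3, 5, 1, 1, 1, 1, 34]
Period length = 16

16


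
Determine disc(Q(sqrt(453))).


For K = Q(sqrt(d)) with d squarefree: disc(K) = d if d = 1 mod 4, and disc(K) = 4d if d = 2 or 3 mod 4.
Here d = 453, and d mod 4 = 1.
d = 1 mod 4 (O_K = Z[(1+sqrt(d))/2]), so disc(K) = d = 453

453


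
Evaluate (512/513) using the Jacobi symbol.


Compute (512/513) via quadratic reciprocity:
  pull out 2: (2/513) = +1  (since 513 mod 8 = 1)
  pull out 2: (2/513) = +1  (since 513 mod 8 = 1)
  pull out 2: (2/513) = +1  (since 513 mod 8 = 1)
  pull out 2: (2/513) = +1  (since 513 mod 8 = 1)
  pull out 2: (2/513) = +1  (since 513 mod 8 = 1)
  pull out 2: (2/513) = +1  (since 513 mod 8 = 1)
  pull out 2: (2/513) = +1  (since 513 mod 8 = 1)
  pull out 2: (2/513) = +1  (since 513 mod 8 = 1)
  pull out 2: (2/513) = +1  (since 513 mod 8 = 1)
  (1/513) = 1
Product of signs = 1

1


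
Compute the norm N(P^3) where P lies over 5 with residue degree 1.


N(P^a) = p^(a*f)
= 5^(3*1)
= 5^3
= 125

125


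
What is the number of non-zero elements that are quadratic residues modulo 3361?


For prime p, the number of non-zero quadratic residues is (p-1)/2.
= (3361-1)/2
= 1680

1680


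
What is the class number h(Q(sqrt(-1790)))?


K = Q(sqrt(-1790)). d mod 4 = 2, so D = disc(K) = 4d = -7160
h(K) equals the number of primitive reduced positive-definite forms (a, b, c) = a*x^2 + b*x*y + c*y^2 with b^2 - 4ac = D,
where reduced means |b| <= a <= c, with b >= 0 whenever |b| = a or a = c, and primitive means gcd(a, b, c) = 1.
Reduced forces 3a^2 <= |D| = 7160, so 1 <= a <= 48; b must have the parity of D, and c = (b^2 - D)/(4a) must be an integer >= a.
Enumerate a = 1..48, b in [-a, a]:
  a=1: (1, 0, 1790)  [1]
  a=2: (2, 0, 895)  [1]
  a=3: (3, -2, 597), (3, 2, 597)  [2]
  a=4: none
  a=5: (5, 0, 358)  [1]
  a=6: (6, -4, 299), (6, 4, 299)  [2]
  a=7: (7, -6, 257), (7, 6, 257)  [2]
  a=8: none
  a=9: (9, -2, 199), (9, 2, 199)  [2]
  a=10: (10, 0, 179)  [1]
  a=11: (11, -10, 165), (11, 10, 165)  [2]
  a=12: none
  a=13: (13, -4, 138), (13, 4, 138)  [2]
  a=14: (14, -8, 129), (14, 8, 129)  [2]
  a=15: (15, -10, 121), (15, 10, 121)  [2]
  a=16..17: none
  a=18: (18, -16, 103), (18, 16, 103)  [2]
  a=19..20: none
  a=21: (21, -20, 90), (21, -8, 86), (21, 8, 86), (21, 20, 90)  [4]
  a=22: (22, -12, 83), (22, 12, 83)  [2]
  a=23: (23, -4, 78), (23, 4, 78)  [2]
  a=24..25: none
  a=26: (26, -4, 69), (26, 4, 69)  [2]
  a=27: (27, -20, 70), (27, 20, 70)  [2]
  a=28..29: none
  a=30: (30, -20, 63), (30, 20, 63)  [2]
  a=31: (31, -30, 65), (31, 30, 65)  [2]
  a=32: none
  a=33: (33, -32, 62), (33, -10, 55), (33, 10, 55), (33, 32, 62)  [4]
  a=34: none
  a=35: (35, -20, 54), (35, 20, 54)  [2]
  a=36..38: none
  a=39: (39, -22, 49), (39, -4, 46), (39, 4, 46), (39, 22, 49)  [4]
  a=40..41: none
  a=42: (42, -20, 45), (42, -8, 43), (42, 8, 43), (42, 20, 45)  [4]
  a=43..48: none
Total reduced forms: 1 + 1 + 2 + 1 + 2 + 2 + 2 + 1 + 2 + 2 + 2 + 2 + 2 + 4 + 2 + 2 + 2 + 2 + 2 + 2 + 4 + 2 + 4 + 4 = 52
h = 52

52


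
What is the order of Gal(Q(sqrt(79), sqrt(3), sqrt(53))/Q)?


The 3 square roots of distinct primes are multiplicatively independent over Q,
so [K:Q] = 2^3 and Gal(K/Q) is isomorphic to (Z/2Z)^3.
|Gal| = 2^3 = 8

8


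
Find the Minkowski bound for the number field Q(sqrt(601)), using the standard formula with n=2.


d = 601, d mod 4 = 1, so disc(K) = d = 601; |disc(K)| = 601
Real quadratic field, so n = 2, s = r2 = 0, r1 = 2
M = (n!/n^n) * (4/pi)^s * sqrt(|disc(K)|) = (2!/2^2) * (4/pi)^0 * sqrt(601)
= 0.5 * 1.000000 * 24.515301
= 12.2577

12.2577


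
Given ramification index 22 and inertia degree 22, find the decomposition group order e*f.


|D_P| = e * f
= 22 * 22
= 484

484


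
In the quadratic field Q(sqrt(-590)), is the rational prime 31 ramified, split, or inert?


K = Q(sqrt(-590)). Since d mod 4 = 2, disc(K) = -2360.
Check p | disc: -2360 mod 31 = 27.
p does not divide disc. Compute Legendre symbol (d/p):
30^((31-1)/2) mod 31 = -1
(d/p) = -1, so p is inert: (p) stays prime with e=1, f=2, g=1.
Therefore p is inert.

inert


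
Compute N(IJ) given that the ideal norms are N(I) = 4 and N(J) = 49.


N(IJ) = N(I) * N(J)
= 4 * 49
= 196

196


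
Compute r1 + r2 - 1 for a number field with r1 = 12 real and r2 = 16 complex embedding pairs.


By Dirichlet's unit theorem:
rank = r1 + r2 - 1
= 12 + 16 - 1
= 27

27


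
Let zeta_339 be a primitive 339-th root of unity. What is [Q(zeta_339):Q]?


The degree equals Euler's totient phi(339).
339 = 3 * 113
phi(339) = 224

224


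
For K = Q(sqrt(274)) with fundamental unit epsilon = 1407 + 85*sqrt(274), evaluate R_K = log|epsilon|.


epsilon = 1407 + 85*sqrt(274)
= 2814.0004
R = ln(2814.0004)
= 7.9424

7.9424


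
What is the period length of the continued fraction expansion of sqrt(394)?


Run the CF algorithm for sqrt(394).
a_0 = floor(sqrt(394)) = 19; set m_0=0, q_0=1.
Recurrence: m' = q*a - m,  q' = (d - m'^2)/q,  a' = floor((a_0 + m')/q').
  step 1: m=19, q=33, a=1
  step 2: m=14, q=6, a=5
  step 3: m=16, q=23, a=1
  step 4: m=7, q=15, a=1
  step 5: m=8, q=22, a=1
  step 6: m=14, q=9, a=3
  step 7: m=13, q=25, a=1
  step 8: m=12, q=10, a=3
  step 9: m=18, q=7, a=5
  step 10: m=17, q=15, a=2
  step 11: m=13, q=15, a=2
  step 12: m=17, q=7, a=5
  step 13: m=18, q=10, a=3
  step 14: m=12, q=25, a=1
  step 15: m=13, q=9, a=3
  step 16: m=14, q=22, a=1
  step 17: m=8, q=15, a=1
  step 18: m=7, q=23, a=1
  step 19: m=16, q=6, a=5
  step 20: m=14, q=33, a=1
  step 21: m=19, q=1, a=38
a_21 = 2*a_0 = 38, so the period closes here.
sqrt(394) = [19; 1, 5, 1, 1, 1, 3, 1, 3, 5, 2, 2, 5, 3, 1, 3, 1, 1, 1, 5, 1, 38]
Period length = 21

21


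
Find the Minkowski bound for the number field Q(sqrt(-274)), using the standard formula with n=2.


d = -274, d mod 4 = 2, so disc(K) = 4d = -1096; |disc(K)| = 1096
Imaginary quadratic field, so n = 2, s = r2 = 1, r1 = 0
M = (n!/n^n) * (4/pi)^s * sqrt(|disc(K)|) = (2!/2^2) * (4/pi)^1 * sqrt(1096)
= 0.5 * 1.273240 * 33.105891
= 21.0759

21.0759


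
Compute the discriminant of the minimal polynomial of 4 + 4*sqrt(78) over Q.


The element 4 + 4*sqrt(78) has minimal polynomial:
x^2 - 8*x - 1232
Discriminant = (-8)^2 - 4*(-1232)
= 64 + 4928
= 4992

4992


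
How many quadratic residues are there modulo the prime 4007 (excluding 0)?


For prime p, the number of non-zero quadratic residues is (p-1)/2.
= (4007-1)/2
= 2003

2003


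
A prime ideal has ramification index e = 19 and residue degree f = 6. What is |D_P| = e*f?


|D_P| = e * f
= 19 * 6
= 114

114


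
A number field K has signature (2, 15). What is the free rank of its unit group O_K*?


By Dirichlet's unit theorem:
rank = r1 + r2 - 1
= 2 + 15 - 1
= 16

16


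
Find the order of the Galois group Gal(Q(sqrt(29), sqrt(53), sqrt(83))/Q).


The 3 square roots of distinct primes are multiplicatively independent over Q,
so [K:Q] = 2^3 and Gal(K/Q) is isomorphic to (Z/2Z)^3.
|Gal| = 2^3 = 8

8


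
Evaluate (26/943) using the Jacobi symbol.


Compute (26/943) via quadratic reciprocity:
  pull out 2: (2/943) = +1  (since 943 mod 8 = 7)
  reciprocity: (13/943) -> +(943/13)
  reduce: (7/13)
  reciprocity: (7/13) -> +(13/7)
  reduce: (6/7)
  pull out 2: (2/7) = +1  (since 7 mod 8 = 7)
  reciprocity: (3/7) -> -(7/3)
  reduce: (1/3)
  (1/3) = 1
Product of signs = -1

-1


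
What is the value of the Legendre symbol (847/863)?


p = 863 is prime, so compute (847/863) with the reciprocity algorithm (Jacobi-symbol steps: pull out 2s via (2/n), flip via reciprocity, reduce):
  reciprocity: (847/863) -> -(863/847)
  reduce: (16/847)
  pull out 2: (2/847) = +1  (since 847 mod 8 = 7)
  pull out 2: (2/847) = +1  (since 847 mod 8 = 7)
  pull out 2: (2/847) = +1  (since 847 mod 8 = 7)
  pull out 2: (2/847) = +1  (since 847 mod 8 = 7)
  (1/847) = 1
Product of signs = -1
(847/863) = -1

-1


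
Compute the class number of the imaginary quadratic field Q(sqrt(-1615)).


K = Q(sqrt(-1615)). d mod 4 = 1, so D = disc(K) = d = -1615
h(K) equals the number of primitive reduced positive-definite forms (a, b, c) = a*x^2 + b*x*y + c*y^2 with b^2 - 4ac = D,
where reduced means |b| <= a <= c, with b >= 0 whenever |b| = a or a = c, and primitive means gcd(a, b, c) = 1.
Reduced forces 3a^2 <= |D| = 1615, so 1 <= a <= 23; b must have the parity of D, and c = (b^2 - D)/(4a) must be an integer >= a.
Enumerate a = 1..23, b in [-a, a]:
  a=1: (1, 1, 404)  [1]
  a=2: (2, -1, 202), (2, 1, 202)  [2]
  a=3: none
  a=4: (4, -1, 101), (4, 1, 101)  [2]
  a=5: (5, 5, 82)  [1]
  a=6: none
  a=7: (7, -3, 58), (7, 3, 58)  [2]
  a=8: (8, -7, 52), (8, 7, 52)  [2]
  a=9: none
  a=10: (10, -5, 41), (10, 5, 41)  [2]
  a=11..12: none
  a=13: (13, -7, 32), (13, 7, 32)  [2]
  a=14: (14, -11, 31), (14, -3, 29), (14, 3, 29), (14, 11, 31)  [4]
  a=15: none
  a=16: (16, -7, 26), (16, 7, 26)  [2]
  a=17: (17, 17, 28)  [1]
  a=18: none
  a=19: (19, 19, 26)  [1]
  a=20: (20, -15, 23), (20, 15, 23)  [2]
  a=21..23: none
Total reduced forms: 1 + 2 + 2 + 1 + 2 + 2 + 2 + 2 + 4 + 2 + 1 + 1 + 2 = 24
h = 24

24


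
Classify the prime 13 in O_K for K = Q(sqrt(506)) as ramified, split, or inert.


K = Q(sqrt(506)). Since d mod 4 = 2, disc(K) = 2024.
Check p | disc: 2024 mod 13 = 9.
p does not divide disc. Compute Legendre symbol (d/p):
12^((13-1)/2) mod 13 = 1
(d/p) = 1, so p splits: (p) = P*P' with e=1, f=1, g=2.
Therefore p is split.

split


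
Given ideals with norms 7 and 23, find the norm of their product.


N(IJ) = N(I) * N(J)
= 7 * 23
= 161

161


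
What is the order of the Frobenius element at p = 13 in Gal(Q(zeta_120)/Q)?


The Frobenius at p in Gal(Q(zeta_n)/Q) = (Z/nZ)* is the class of p, so its order is ord_120(13), the smallest k >= 1 with 13^k = 1 mod 120.
n = 120 = 2^3 * 3 * 5, phi(120) = 32; the order divides phi(n).
Divisors of 32: 1, 2, 4, 8, 16, 32
Repeated squaring mod 120: 13^1 = 13, 13^2 = 49, 13^4 = 1, 13^8 = 1, 13^16 = 1, 13^32 = 1
Test divisors in increasing order:
  k=1: 13^1 = 13 mod 120
  k=2: 13^2 = 49 mod 120
  k=4: 13^4 = 1 mod 120  <- first divisor giving 1
Order = 4

4


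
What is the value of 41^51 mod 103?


p = 103 is prime and the exponent is (p-1)/2 = 51, so by Euler's criterion 41^51 = (41/103) = +1 or -1 mod 103.
Compute by square-and-multiply:
  51 = 32 + 16 + 2 + 1 (binary 110011)
  Repeated squaring mod 103: 41^1 = 41, 41^2 = 33, 41^4 = 59, 41^8 = 82, 41^16 = 29, 41^32 = 17
  41^51 = 41^32 * 41^16 * 41^2 * 41^1 = 17 * 29 * 33 * 41 mod 103
    17 * 29 = 493 = 81 mod 103
    81 * 33 = 2673 = 98 mod 103
    98 * 41 = 4018 = 1 mod 103
  41^51 = 1 mod 103
Result 1: 41 is a quadratic residue mod 103.
41^51 mod 103 = 1

1


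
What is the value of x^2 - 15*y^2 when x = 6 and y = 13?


x^2 - d*y^2
= 6^2 - 15*13^2
= 36 - 2535
= -2499

-2499


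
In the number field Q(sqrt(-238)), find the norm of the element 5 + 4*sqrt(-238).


N(a + b*sqrt(d)) = a^2 - d*b^2
= (5)^2 - (-238)*(4)^2
= 25 + 3808
= 3833

3833


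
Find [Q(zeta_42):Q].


The degree equals Euler's totient phi(42).
42 = 2 * 3 * 7
phi(42) = 12

12


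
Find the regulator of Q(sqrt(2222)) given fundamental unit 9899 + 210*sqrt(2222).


epsilon = 9899 + 210*sqrt(2222)
= 19797.9999
R = ln(19797.9999)
= 9.8933

9.8933


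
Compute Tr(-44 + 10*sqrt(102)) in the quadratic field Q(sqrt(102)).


Tr(a + b*sqrt(d)) = (a + b*sqrt(d)) + (a - b*sqrt(d)) = 2a
= 2 * (-44)
= -88

-88


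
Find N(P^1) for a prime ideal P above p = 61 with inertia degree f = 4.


N(P^a) = p^(a*f)
= 61^(1*4)
= 61^4
= 13845841

13845841


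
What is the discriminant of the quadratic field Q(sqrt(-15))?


For K = Q(sqrt(d)) with d squarefree: disc(K) = d if d = 1 mod 4, and disc(K) = 4d if d = 2 or 3 mod 4.
Here d = -15, and d mod 4 = 1.
d = 1 mod 4 (O_K = Z[(1+sqrt(d))/2]), so disc(K) = d = -15

-15


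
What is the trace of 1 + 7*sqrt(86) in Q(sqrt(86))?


Tr(a + b*sqrt(d)) = (a + b*sqrt(d)) + (a - b*sqrt(d)) = 2a
= 2 * (1)
= 2

2


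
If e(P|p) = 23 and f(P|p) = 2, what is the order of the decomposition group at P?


|D_P| = e * f
= 23 * 2
= 46

46


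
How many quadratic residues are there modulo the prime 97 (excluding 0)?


For prime p, the number of non-zero quadratic residues is (p-1)/2.
= (97-1)/2
= 48

48


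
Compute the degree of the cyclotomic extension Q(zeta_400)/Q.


The degree equals Euler's totient phi(400).
400 = 2^4 * 5^2
phi(400) = 160

160


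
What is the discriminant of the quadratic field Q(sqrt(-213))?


For K = Q(sqrt(d)) with d squarefree: disc(K) = d if d = 1 mod 4, and disc(K) = 4d if d = 2 or 3 mod 4.
Here d = -213, and d mod 4 = 3.
d = 3 mod 4, not 1 (O_K = Z[sqrt(d)]), so disc(K) = 4d = 4 * (-213) = -852

-852


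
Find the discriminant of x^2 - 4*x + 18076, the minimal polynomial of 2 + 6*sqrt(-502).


The element 2 + 6*sqrt(-502) has minimal polynomial:
x^2 - 4*x + 18076
Discriminant = (-4)^2 - 4*(18076)
= 16 - 72304
= -72288

-72288


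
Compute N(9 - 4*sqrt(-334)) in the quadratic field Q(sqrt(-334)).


N(a + b*sqrt(d)) = a^2 - d*b^2
= (9)^2 - (-334)*(-4)^2
= 81 + 5344
= 5425

5425


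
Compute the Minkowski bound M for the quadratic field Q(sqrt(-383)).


d = -383, d mod 4 = 1, so disc(K) = d = -383; |disc(K)| = 383
Imaginary quadratic field, so n = 2, s = r2 = 1, r1 = 0
M = (n!/n^n) * (4/pi)^s * sqrt(|disc(K)|) = (2!/2^2) * (4/pi)^1 * sqrt(383)
= 0.5 * 1.273240 * 19.570386
= 12.4589

12.4589


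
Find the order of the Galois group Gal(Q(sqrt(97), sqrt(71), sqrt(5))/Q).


The 3 square roots of distinct primes are multiplicatively independent over Q,
so [K:Q] = 2^3 and Gal(K/Q) is isomorphic to (Z/2Z)^3.
|Gal| = 2^3 = 8

8


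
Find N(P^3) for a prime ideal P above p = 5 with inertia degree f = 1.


N(P^a) = p^(a*f)
= 5^(3*1)
= 5^3
= 125

125


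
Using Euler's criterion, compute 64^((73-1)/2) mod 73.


p = 73 is prime and the exponent is (p-1)/2 = 36, so by Euler's criterion 64^36 = (64/73) = +1 or -1 mod 73.
Compute by square-and-multiply:
  36 = 32 + 4 (binary 100100)
  Repeated squaring mod 73: 64^1 = 64, 64^2 = 8, 64^4 = 64, 64^8 = 8, 64^16 = 64, 64^32 = 8
  64^36 = 64^32 * 64^4 = 8 * 64 mod 73
    8 * 64 = 512 = 1 mod 73
  64^36 = 1 mod 73
Result 1: 64 is a quadratic residue mod 73.
64^36 mod 73 = 1

1


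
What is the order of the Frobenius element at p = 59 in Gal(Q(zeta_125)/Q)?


The Frobenius at p in Gal(Q(zeta_n)/Q) = (Z/nZ)* is the class of p, so its order is ord_125(59), the smallest k >= 1 with 59^k = 1 mod 125.
n = 125 = 5^3, phi(125) = 100; the order divides phi(n).
Divisors of 100: 1, 2, 4, 5, 10, 20, 25, 50, 100
Repeated squaring mod 125: 59^1 = 59, 59^2 = 106, 59^4 = 111, 59^8 = 71, 59^16 = 41, 59^32 = 56, 59^64 = 11
Test divisors in increasing order:
  k=1: 59^1 = 59 mod 125
  k=2: 59^2 = 106 mod 125
  k=4: 59^4 = 111 mod 125
  k=5: 59^5 = 111 * 59 = 49 mod 125
  k=10: 59^10 = 71 * 106 = 26 mod 125
  k=20: 59^20 = 41 * 111 = 51 mod 125
  k=25: 59^25 = 41 * 71 * 59 = 124 mod 125
  k=50: 59^50 = 56 * 41 * 106 = 1 mod 125  <- first divisor giving 1
Order = 50

50


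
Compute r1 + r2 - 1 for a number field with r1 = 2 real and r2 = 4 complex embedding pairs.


By Dirichlet's unit theorem:
rank = r1 + r2 - 1
= 2 + 4 - 1
= 5

5


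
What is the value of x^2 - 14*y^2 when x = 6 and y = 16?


x^2 - d*y^2
= 6^2 - 14*16^2
= 36 - 3584
= -3548

-3548


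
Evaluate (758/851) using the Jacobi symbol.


Compute (758/851) via quadratic reciprocity:
  pull out 2: (2/851) = -1  (since 851 mod 8 = 3)
  reciprocity: (379/851) -> -(851/379)
  reduce: (93/379)
  reciprocity: (93/379) -> +(379/93)
  reduce: (7/93)
  reciprocity: (7/93) -> +(93/7)
  reduce: (2/7)
  pull out 2: (2/7) = +1  (since 7 mod 8 = 7)
  (1/7) = 1
Product of signs = 1

1


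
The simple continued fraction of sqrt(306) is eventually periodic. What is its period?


Run the CF algorithm for sqrt(306).
a_0 = floor(sqrt(306)) = 17; set m_0=0, q_0=1.
Recurrence: m' = q*a - m,  q' = (d - m'^2)/q,  a' = floor((a_0 + m')/q').
  step 1: m=17, q=17, a=2
  step 2: m=17, q=1, a=34
a_2 = 2*a_0 = 34, so the period closes here.
sqrt(306) = [17; 2, 34]
Period length = 2

2


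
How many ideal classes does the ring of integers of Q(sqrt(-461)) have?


K = Q(sqrt(-461)). d mod 4 = 3, so D = disc(K) = 4d = -1844
h(K) equals the number of primitive reduced positive-definite forms (a, b, c) = a*x^2 + b*x*y + c*y^2 with b^2 - 4ac = D,
where reduced means |b| <= a <= c, with b >= 0 whenever |b| = a or a = c, and primitive means gcd(a, b, c) = 1.
Reduced forces 3a^2 <= |D| = 1844, so 1 <= a <= 24; b must have the parity of D, and c = (b^2 - D)/(4a) must be an integer >= a.
Enumerate a = 1..24, b in [-a, a]:
  a=1: (1, 0, 461)  [1]
  a=2: (2, 2, 231)  [1]
  a=3: (3, -2, 154), (3, 2, 154)  [2]
  a=4: none
  a=5: (5, -4, 93), (5, 4, 93)  [2]
  a=6: (6, -2, 77), (6, 2, 77)  [2]
  a=7: (7, -2, 66), (7, 2, 66)  [2]
  a=8: none
  a=9: (9, -8, 53), (9, 8, 53)  [2]
  a=10: (10, -6, 47), (10, 6, 47)  [2]
  a=11: (11, -2, 42), (11, 2, 42)  [2]
  a=12..13: none
  a=14: (14, -2, 33), (14, 2, 33)  [2]
  a=15: (15, -14, 34), (15, -4, 31), (15, 4, 31), (15, 14, 34)  [4]
  a=16: none
  a=17: (17, -14, 30), (17, 14, 30)  [2]
  a=18: (18, -10, 27), (18, 10, 27)  [2]
  a=19..20: none
  a=21: (21, -16, 25), (21, -2, 22), (21, 2, 22), (21, 16, 25)  [4]
  a=22..24: none
Total reduced forms: 1 + 1 + 2 + 2 + 2 + 2 + 2 + 2 + 2 + 2 + 4 + 2 + 2 + 4 = 30
h = 30

30


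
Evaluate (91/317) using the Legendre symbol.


p = 317 is prime, so compute (91/317) with the reciprocity algorithm (Jacobi-symbol steps: pull out 2s via (2/n), flip via reciprocity, reduce):
  reciprocity: (91/317) -> +(317/91)
  reduce: (44/91)
  pull out 2: (2/91) = -1  (since 91 mod 8 = 3)
  pull out 2: (2/91) = -1  (since 91 mod 8 = 3)
  reciprocity: (11/91) -> -(91/11)
  reduce: (3/11)
  reciprocity: (3/11) -> -(11/3)
  reduce: (2/3)
  pull out 2: (2/3) = -1  (since 3 mod 8 = 3)
  (1/3) = 1
Product of signs = -1
(91/317) = -1

-1


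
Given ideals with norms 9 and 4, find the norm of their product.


N(IJ) = N(I) * N(J)
= 9 * 4
= 36

36


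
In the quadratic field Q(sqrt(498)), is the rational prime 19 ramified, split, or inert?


K = Q(sqrt(498)). Since d mod 4 = 2, disc(K) = 1992.
Check p | disc: 1992 mod 19 = 16.
p does not divide disc. Compute Legendre symbol (d/p):
4^((19-1)/2) mod 19 = 1
(d/p) = 1, so p splits: (p) = P*P' with e=1, f=1, g=2.
Therefore p is split.

split


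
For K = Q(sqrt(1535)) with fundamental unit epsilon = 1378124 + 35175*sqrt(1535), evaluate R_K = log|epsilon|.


epsilon = 1378124 + 35175*sqrt(1535)
= 2.7562e+06
R = ln(2.7562e+06)
= 14.8294

14.8294


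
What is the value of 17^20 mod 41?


p = 41 is prime and the exponent is (p-1)/2 = 20, so by Euler's criterion 17^20 = (17/41) = +1 or -1 mod 41.
Compute by square-and-multiply:
  20 = 16 + 4 (binary 10100)
  Repeated squaring mod 41: 17^1 = 17, 17^2 = 2, 17^4 = 4, 17^8 = 16, 17^16 = 10
  17^20 = 17^16 * 17^4 = 10 * 4 mod 41
    10 * 4 = 40 = 40 mod 41
  17^20 = 40 mod 41
Result 40 = p - 1 = -1 mod 41: 17 is a quadratic non-residue mod 41. As a residue in [0, p-1] the value is 40.
17^20 mod 41 = 40

40


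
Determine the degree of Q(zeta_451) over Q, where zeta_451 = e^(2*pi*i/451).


The degree equals Euler's totient phi(451).
451 = 11 * 41
phi(451) = 400

400


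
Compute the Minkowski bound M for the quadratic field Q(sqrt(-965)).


d = -965, d mod 4 = 3, so disc(K) = 4d = -3860; |disc(K)| = 3860
Imaginary quadratic field, so n = 2, s = r2 = 1, r1 = 0
M = (n!/n^n) * (4/pi)^s * sqrt(|disc(K)|) = (2!/2^2) * (4/pi)^1 * sqrt(3860)
= 0.5 * 1.273240 * 62.128898
= 39.5525

39.5525


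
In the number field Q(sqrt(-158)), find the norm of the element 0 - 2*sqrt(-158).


N(a + b*sqrt(d)) = a^2 - d*b^2
= (0)^2 - (-158)*(-2)^2
= 0 + 632
= 632

632


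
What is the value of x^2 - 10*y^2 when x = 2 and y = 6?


x^2 - d*y^2
= 2^2 - 10*6^2
= 4 - 360
= -356

-356


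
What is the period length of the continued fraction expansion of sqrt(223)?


Run the CF algorithm for sqrt(223).
a_0 = floor(sqrt(223)) = 14; set m_0=0, q_0=1.
Recurrence: m' = q*a - m,  q' = (d - m'^2)/q,  a' = floor((a_0 + m')/q').
  step 1: m=14, q=27, a=1
  step 2: m=13, q=2, a=13
  step 3: m=13, q=27, a=1
  step 4: m=14, q=1, a=28
a_4 = 2*a_0 = 28, so the period closes here.
sqrt(223) = [14; 1, 13, 1, 28]
Period length = 4

4


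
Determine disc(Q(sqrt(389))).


For K = Q(sqrt(d)) with d squarefree: disc(K) = d if d = 1 mod 4, and disc(K) = 4d if d = 2 or 3 mod 4.
Here d = 389, and d mod 4 = 1.
d = 1 mod 4 (O_K = Z[(1+sqrt(d))/2]), so disc(K) = d = 389

389


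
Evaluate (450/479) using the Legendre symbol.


p = 479 is prime, so compute (450/479) with the reciprocity algorithm (Jacobi-symbol steps: pull out 2s via (2/n), flip via reciprocity, reduce):
  pull out 2: (2/479) = +1  (since 479 mod 8 = 7)
  reciprocity: (225/479) -> +(479/225)
  reduce: (29/225)
  reciprocity: (29/225) -> +(225/29)
  reduce: (22/29)
  pull out 2: (2/29) = -1  (since 29 mod 8 = 5)
  reciprocity: (11/29) -> +(29/11)
  reduce: (7/11)
  reciprocity: (7/11) -> -(11/7)
  reduce: (4/7)
  pull out 2: (2/7) = +1  (since 7 mod 8 = 7)
  pull out 2: (2/7) = +1  (since 7 mod 8 = 7)
  (1/7) = 1
Product of signs = 1
(450/479) = 1

1


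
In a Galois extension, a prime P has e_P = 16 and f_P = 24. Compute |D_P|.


|D_P| = e * f
= 16 * 24
= 384

384


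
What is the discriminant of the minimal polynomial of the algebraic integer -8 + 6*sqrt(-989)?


The element -8 + 6*sqrt(-989) has minimal polynomial:
x^2 + 16*x + 35668
Discriminant = (16)^2 - 4*(35668)
= 256 - 142672
= -142416

-142416


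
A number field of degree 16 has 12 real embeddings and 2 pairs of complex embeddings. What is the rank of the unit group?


By Dirichlet's unit theorem:
rank = r1 + r2 - 1
= 12 + 2 - 1
= 13

13


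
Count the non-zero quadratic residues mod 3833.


For prime p, the number of non-zero quadratic residues is (p-1)/2.
= (3833-1)/2
= 1916

1916


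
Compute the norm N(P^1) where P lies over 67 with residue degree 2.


N(P^a) = p^(a*f)
= 67^(1*2)
= 67^2
= 4489

4489


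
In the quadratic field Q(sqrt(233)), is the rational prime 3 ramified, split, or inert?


K = Q(sqrt(233)). Since d mod 4 = 1, disc(K) = 233.
Check p | disc: 233 mod 3 = 2.
p does not divide disc. Compute Legendre symbol (d/p):
2^((3-1)/2) mod 3 = -1
(d/p) = -1, so p is inert: (p) stays prime with e=1, f=2, g=1.
Therefore p is inert.

inert
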